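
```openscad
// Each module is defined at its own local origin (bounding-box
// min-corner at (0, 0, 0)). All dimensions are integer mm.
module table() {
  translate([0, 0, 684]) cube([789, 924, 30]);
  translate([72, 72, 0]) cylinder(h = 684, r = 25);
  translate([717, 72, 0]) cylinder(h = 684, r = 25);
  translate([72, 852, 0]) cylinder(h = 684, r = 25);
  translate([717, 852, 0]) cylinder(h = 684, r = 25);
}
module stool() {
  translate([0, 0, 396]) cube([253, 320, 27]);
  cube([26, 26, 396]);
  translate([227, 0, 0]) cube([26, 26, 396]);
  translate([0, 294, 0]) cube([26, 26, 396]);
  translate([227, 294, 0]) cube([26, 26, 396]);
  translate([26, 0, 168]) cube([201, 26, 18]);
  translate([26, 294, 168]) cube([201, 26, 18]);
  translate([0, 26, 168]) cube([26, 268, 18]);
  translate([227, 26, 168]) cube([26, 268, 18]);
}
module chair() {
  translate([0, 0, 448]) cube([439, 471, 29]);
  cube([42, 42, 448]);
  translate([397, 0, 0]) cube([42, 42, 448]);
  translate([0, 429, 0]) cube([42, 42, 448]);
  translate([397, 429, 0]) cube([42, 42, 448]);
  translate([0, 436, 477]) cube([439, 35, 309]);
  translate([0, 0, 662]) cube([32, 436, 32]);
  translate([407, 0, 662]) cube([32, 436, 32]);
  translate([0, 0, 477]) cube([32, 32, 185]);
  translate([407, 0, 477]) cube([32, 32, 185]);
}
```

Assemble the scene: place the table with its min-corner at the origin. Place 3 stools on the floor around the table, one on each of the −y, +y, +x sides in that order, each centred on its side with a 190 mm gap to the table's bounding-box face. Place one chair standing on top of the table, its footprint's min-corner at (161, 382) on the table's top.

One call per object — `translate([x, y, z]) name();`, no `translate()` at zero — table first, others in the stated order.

table();
translate([268, -510, 0]) stool();
translate([268, 1114, 0]) stool();
translate([979, 302, 0]) stool();
translate([161, 382, 714]) chair();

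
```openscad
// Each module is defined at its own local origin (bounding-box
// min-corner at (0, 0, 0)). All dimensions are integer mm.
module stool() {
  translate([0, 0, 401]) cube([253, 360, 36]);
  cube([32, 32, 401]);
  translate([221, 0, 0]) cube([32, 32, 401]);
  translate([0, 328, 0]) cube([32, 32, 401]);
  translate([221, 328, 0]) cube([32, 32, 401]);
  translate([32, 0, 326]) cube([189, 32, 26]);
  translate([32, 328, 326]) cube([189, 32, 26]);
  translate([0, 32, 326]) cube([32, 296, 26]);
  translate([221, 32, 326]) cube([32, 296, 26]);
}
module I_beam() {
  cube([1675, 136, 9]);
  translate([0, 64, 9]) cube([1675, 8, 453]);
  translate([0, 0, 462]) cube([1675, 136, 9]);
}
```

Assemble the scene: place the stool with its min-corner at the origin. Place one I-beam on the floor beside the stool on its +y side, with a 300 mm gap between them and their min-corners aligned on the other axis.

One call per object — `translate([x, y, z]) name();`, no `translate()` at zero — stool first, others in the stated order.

stool();
translate([0, 660, 0]) I_beam();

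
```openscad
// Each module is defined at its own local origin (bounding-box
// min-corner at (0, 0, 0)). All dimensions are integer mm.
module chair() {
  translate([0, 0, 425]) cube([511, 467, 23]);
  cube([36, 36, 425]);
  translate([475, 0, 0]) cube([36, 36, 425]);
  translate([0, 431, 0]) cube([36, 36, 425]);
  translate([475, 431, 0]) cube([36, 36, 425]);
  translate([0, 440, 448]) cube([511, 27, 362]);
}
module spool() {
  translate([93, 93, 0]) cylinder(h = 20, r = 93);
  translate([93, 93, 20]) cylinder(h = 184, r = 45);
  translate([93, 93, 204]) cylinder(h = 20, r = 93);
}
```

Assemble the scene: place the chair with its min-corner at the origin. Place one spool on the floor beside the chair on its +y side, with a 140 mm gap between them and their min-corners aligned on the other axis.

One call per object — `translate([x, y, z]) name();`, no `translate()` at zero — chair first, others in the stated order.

chair();
translate([0, 607, 0]) spool();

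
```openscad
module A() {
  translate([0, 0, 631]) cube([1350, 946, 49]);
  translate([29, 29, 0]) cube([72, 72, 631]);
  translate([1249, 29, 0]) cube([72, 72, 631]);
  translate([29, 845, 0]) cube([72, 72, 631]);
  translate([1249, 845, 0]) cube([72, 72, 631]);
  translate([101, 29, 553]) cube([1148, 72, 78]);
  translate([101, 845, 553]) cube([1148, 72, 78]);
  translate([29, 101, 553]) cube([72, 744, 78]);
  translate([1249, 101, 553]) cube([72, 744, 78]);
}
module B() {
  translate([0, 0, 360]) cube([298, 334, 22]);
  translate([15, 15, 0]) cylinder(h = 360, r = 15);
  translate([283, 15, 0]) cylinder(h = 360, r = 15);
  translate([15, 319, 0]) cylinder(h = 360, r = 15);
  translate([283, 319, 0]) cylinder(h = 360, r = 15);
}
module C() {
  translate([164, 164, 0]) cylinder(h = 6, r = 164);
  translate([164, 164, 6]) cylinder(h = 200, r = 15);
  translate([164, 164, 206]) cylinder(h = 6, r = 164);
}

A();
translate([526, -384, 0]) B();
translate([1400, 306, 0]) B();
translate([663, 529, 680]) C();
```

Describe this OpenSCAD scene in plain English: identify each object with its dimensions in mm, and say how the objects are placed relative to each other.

A is a rectangular dining table. The top is 1350×946×49 mm with its upper surface at z = 680 mm. It stands on four 72×72 mm square legs, each inset 29 mm from the nearest pair of top edges, running from the floor to the underside of the top. Four apron rails, 72 mm thick and 78 mm tall, run between adjacent legs with their top edges flush with the underside of the top and their outer faces flush with the legs' outer faces.

B is a simple wooden stool: a rectangular seat 298 mm (x) by 334 mm (y), 22 mm thick, top face at z = 382 mm, on four round legs, each 30 mm in diameter. The legs rest on z = 0, each leg's axis is inset half a diameter from the nearest pair of seat edges (so the leg's bounding box is flush with the corner).

C is a spool: two coaxial disc flanges of radius 164 mm and thickness 6 mm, joined by a core cylinder of radius 15 mm and height 200 mm. The lower flange rests on z = 0 and the three cylinders share a vertical axis.

Two stools sit around the table at the −y, +x sides. The spool is on top of the table.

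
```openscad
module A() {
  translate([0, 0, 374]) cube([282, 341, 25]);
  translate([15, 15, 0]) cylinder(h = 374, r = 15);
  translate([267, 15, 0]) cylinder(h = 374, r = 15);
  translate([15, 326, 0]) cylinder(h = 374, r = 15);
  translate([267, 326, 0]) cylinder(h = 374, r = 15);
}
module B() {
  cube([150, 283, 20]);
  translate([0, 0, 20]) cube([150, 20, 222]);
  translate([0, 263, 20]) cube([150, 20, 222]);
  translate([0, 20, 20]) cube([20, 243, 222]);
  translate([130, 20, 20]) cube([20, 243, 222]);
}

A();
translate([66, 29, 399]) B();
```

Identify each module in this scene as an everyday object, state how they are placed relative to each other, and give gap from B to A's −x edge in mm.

The open box's min-x is at 66; the stool's min-x is 0; gap = 66 mm.

A is a stool. B is an open box. The open box is on top of the stool, centred. The gap from the open box to the stool's −x edge is 66 mm.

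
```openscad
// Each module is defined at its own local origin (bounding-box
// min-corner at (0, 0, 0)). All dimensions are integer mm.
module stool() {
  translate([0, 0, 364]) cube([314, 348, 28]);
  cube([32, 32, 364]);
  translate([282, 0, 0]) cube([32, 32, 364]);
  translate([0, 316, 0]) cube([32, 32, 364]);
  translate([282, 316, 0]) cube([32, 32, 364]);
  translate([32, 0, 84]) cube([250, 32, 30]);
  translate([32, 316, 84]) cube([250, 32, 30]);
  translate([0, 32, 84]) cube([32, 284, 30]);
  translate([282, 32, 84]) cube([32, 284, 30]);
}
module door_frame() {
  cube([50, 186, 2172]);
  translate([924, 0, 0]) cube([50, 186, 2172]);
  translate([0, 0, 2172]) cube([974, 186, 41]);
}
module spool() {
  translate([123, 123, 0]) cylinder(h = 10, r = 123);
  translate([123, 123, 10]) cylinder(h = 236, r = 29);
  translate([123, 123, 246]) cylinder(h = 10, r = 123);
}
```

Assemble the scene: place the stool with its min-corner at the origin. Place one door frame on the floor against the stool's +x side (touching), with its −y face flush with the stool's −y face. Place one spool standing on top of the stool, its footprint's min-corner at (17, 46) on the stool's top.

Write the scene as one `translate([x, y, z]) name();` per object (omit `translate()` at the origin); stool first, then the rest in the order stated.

stool();
translate([314, 0, 0]) door_frame();
translate([17, 46, 392]) spool();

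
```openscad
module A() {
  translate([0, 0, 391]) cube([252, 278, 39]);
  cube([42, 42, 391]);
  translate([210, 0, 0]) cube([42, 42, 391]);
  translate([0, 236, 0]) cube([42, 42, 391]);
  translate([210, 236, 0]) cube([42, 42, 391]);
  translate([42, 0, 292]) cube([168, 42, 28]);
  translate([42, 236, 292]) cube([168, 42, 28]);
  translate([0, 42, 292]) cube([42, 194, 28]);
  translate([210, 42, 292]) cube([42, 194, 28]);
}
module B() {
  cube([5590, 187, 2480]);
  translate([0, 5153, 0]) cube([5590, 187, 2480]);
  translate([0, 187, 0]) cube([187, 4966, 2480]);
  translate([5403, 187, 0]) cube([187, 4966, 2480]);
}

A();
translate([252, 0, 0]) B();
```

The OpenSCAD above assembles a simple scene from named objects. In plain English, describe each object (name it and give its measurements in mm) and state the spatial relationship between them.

A is a four-legged stool. The seat is 252×278 mm, 39 mm thick, top at z = 430 mm. It stands on four square legs, each 42×42 mm in cross-section, from z = 0 to the seat underside, each flush with a corner of the seat. Four stretchers, 42 mm wide and 28 mm tall, connect adjacent legs with their undersides at z = 292 mm, each running between the inner faces of the legs it joins and aligned with the legs' outer faces on the other axis.

B is a box-shaped house frame (walls only): outside footprint 5590×5340 mm, wall height 2480 mm, wall thickness 187 mm. The two y-facing walls run the full x-width; the two x-facing walls fit between the inner faces of the y-facing walls.

The house frame is against the stool's +x side, with their −y faces flush.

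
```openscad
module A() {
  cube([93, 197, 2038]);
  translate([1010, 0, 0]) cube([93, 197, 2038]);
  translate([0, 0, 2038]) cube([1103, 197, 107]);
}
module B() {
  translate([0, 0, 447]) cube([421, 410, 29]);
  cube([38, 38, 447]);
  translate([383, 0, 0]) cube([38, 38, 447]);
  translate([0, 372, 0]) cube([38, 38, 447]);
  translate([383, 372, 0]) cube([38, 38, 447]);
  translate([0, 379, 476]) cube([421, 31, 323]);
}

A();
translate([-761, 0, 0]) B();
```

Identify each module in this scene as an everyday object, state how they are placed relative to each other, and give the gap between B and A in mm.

The chair's nearest face is 340 mm from the door frame's −x face.

A is a door frame. B is a chair. The chair is on the floor beside the door frame on its −x side. The gap between the chair and the door frame is 340 mm.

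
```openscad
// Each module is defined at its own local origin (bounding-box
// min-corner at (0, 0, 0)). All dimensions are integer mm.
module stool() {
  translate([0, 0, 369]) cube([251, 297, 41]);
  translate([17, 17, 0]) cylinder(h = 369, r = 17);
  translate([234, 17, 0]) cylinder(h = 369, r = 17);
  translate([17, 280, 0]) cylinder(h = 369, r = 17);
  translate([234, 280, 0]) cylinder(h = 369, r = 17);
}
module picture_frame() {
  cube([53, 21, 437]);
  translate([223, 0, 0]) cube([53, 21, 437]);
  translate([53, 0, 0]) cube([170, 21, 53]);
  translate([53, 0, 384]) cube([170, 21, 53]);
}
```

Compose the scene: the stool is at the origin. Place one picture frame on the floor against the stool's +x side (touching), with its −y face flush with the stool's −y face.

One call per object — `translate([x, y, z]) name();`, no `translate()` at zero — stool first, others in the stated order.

stool();
translate([251, 0, 0]) picture_frame();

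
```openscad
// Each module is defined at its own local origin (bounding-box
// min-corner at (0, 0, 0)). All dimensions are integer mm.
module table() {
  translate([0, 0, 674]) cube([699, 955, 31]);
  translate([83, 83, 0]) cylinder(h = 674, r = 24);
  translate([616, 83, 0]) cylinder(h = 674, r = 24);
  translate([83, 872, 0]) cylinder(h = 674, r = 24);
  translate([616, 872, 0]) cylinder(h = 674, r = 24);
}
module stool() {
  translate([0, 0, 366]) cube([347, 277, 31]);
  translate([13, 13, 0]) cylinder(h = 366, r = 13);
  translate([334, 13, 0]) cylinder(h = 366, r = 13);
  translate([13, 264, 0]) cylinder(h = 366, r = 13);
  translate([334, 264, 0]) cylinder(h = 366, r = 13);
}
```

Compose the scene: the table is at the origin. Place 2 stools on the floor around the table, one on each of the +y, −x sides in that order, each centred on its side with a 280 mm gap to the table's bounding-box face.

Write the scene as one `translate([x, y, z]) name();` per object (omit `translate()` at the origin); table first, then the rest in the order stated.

table();
translate([176, 1235, 0]) stool();
translate([-627, 339, 0]) stool();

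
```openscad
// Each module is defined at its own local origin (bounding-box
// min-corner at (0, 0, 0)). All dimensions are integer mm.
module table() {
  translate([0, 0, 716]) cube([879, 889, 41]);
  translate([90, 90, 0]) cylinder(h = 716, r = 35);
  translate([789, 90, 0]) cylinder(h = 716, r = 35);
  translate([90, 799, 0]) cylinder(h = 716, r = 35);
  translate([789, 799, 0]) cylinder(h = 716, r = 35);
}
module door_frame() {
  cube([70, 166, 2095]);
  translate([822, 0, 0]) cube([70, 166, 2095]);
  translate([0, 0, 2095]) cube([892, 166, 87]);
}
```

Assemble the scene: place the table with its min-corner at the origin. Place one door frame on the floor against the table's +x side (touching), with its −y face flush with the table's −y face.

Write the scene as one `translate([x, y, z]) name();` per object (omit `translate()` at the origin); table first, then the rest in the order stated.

table();
translate([879, 0, 0]) door_frame();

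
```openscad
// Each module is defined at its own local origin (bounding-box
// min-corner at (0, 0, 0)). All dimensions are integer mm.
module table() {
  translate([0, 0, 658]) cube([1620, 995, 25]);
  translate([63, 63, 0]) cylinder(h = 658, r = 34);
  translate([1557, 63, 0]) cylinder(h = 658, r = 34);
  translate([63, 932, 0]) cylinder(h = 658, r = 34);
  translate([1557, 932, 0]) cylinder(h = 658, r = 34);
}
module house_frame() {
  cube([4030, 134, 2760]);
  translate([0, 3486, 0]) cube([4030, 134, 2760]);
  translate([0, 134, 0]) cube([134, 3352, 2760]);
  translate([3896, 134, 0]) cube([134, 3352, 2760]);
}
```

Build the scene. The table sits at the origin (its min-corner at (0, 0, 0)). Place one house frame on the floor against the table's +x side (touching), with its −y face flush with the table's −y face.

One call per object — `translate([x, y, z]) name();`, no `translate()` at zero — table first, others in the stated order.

table();
translate([1620, 0, 0]) house_frame();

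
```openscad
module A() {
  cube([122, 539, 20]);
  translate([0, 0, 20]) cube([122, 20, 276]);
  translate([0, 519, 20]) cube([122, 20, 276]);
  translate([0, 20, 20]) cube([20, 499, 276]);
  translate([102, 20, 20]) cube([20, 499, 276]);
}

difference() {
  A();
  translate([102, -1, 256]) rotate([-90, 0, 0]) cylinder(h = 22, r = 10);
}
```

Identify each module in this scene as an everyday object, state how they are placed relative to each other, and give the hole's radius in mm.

The subtracted cylinder has r = 10 mm.

A is an open box. The open box has a circular hole through its front wall. The hole's radius is 10 mm.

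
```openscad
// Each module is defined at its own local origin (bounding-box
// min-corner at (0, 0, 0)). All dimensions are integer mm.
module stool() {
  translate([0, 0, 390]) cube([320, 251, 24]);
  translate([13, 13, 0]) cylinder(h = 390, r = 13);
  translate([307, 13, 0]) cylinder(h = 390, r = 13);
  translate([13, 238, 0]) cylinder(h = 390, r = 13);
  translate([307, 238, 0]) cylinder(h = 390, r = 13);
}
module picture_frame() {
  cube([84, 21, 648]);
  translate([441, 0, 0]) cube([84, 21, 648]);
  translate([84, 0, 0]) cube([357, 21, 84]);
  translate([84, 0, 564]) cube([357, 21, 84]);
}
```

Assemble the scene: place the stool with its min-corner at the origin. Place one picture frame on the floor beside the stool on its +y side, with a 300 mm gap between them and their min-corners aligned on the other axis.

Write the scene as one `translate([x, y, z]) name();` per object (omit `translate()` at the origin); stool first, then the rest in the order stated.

stool();
translate([0, 551, 0]) picture_frame();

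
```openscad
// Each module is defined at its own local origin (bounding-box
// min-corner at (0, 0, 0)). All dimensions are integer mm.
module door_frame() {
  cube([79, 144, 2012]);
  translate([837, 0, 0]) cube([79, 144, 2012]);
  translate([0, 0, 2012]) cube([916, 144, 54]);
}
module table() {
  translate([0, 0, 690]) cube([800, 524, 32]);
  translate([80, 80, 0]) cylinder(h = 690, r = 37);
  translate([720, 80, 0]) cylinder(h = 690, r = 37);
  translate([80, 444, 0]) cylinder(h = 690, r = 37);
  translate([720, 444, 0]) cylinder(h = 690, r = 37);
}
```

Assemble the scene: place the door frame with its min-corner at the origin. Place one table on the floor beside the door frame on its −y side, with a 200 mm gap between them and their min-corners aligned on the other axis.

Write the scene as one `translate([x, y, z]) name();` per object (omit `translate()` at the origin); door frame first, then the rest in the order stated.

door_frame();
translate([0, -724, 0]) table();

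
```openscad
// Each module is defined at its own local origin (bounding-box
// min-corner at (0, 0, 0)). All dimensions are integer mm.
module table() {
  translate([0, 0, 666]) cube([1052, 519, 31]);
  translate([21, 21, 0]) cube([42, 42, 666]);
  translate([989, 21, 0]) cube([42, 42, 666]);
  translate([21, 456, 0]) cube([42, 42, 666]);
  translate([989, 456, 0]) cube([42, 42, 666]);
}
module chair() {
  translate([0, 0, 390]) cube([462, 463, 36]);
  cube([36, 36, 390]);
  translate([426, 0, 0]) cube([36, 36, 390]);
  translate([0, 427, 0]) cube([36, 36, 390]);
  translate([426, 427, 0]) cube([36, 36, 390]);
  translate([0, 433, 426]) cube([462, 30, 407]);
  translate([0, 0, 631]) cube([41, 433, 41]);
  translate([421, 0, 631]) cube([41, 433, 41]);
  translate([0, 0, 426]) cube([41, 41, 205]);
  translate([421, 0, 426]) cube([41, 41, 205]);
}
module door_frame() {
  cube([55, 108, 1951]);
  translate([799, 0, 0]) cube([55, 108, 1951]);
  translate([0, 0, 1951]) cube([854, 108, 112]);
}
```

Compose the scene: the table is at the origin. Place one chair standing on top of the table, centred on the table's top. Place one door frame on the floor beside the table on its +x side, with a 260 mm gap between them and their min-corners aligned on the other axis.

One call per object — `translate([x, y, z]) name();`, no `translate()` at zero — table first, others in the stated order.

table();
translate([295, 28, 697]) chair();
translate([1312, 0, 0]) door_frame();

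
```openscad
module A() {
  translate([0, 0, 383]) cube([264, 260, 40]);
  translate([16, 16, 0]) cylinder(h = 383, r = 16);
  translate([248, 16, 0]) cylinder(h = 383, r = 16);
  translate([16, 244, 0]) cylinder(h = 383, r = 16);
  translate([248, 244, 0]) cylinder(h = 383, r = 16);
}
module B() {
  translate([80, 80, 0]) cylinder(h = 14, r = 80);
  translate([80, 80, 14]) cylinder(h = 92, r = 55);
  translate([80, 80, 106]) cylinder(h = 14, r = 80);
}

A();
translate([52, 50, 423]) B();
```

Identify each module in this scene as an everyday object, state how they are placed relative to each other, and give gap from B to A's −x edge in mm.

A is a stool. B is a spool. The spool is on top of the stool, centred. The gap from the spool to the stool's −x edge is 52 mm.

The spool's min-x is at 52; the stool's min-x is 0; gap = 52 mm.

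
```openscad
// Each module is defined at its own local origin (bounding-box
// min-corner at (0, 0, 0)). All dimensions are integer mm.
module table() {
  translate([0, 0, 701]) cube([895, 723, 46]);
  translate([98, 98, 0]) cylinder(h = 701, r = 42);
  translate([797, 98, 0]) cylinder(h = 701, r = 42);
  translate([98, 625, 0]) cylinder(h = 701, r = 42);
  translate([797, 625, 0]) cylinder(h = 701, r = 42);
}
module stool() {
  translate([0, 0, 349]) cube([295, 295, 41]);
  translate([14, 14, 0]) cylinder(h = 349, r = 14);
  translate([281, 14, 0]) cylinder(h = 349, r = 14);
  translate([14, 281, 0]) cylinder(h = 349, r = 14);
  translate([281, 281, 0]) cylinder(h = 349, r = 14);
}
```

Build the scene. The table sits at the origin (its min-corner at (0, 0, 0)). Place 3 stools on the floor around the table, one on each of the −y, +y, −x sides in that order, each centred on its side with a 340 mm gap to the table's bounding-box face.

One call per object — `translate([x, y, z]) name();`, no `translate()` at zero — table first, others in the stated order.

table();
translate([300, -635, 0]) stool();
translate([300, 1063, 0]) stool();
translate([-635, 214, 0]) stool();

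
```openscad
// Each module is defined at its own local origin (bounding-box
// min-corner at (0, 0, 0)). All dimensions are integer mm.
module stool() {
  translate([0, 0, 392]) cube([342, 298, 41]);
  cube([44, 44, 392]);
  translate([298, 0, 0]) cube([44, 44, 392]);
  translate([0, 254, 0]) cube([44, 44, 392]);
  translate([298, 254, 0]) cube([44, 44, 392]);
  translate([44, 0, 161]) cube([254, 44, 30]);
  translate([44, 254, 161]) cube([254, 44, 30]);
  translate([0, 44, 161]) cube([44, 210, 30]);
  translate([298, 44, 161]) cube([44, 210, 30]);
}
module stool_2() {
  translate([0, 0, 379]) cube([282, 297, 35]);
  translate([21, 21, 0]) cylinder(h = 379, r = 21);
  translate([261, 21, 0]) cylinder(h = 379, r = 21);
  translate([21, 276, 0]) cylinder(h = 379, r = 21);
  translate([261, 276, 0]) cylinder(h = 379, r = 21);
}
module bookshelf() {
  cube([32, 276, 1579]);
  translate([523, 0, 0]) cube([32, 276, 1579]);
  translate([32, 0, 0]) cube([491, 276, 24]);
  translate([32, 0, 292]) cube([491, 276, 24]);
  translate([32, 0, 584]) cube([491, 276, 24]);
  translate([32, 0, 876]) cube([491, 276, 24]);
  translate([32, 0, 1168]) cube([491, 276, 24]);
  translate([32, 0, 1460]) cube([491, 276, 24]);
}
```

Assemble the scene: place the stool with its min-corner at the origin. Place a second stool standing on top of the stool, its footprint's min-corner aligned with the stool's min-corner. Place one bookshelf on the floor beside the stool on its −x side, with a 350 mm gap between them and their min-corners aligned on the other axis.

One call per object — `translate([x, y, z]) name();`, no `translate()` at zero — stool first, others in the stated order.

stool();
translate([0, 0, 433]) stool_2();
translate([-905, 0, 0]) bookshelf();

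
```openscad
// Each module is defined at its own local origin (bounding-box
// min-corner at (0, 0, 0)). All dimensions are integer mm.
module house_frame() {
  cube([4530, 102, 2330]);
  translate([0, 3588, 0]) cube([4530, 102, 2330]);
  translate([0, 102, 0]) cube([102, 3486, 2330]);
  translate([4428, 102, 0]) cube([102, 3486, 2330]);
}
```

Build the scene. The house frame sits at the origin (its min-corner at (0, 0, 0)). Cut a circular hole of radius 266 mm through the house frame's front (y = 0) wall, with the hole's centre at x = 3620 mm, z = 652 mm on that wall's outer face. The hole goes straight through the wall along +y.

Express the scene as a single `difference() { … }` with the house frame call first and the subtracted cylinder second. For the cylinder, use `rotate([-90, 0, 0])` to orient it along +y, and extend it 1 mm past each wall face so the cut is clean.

difference() {
  house_frame();
  translate([3620, -1, 652]) rotate([-90, 0, 0]) cylinder(h = 104, r = 266);
}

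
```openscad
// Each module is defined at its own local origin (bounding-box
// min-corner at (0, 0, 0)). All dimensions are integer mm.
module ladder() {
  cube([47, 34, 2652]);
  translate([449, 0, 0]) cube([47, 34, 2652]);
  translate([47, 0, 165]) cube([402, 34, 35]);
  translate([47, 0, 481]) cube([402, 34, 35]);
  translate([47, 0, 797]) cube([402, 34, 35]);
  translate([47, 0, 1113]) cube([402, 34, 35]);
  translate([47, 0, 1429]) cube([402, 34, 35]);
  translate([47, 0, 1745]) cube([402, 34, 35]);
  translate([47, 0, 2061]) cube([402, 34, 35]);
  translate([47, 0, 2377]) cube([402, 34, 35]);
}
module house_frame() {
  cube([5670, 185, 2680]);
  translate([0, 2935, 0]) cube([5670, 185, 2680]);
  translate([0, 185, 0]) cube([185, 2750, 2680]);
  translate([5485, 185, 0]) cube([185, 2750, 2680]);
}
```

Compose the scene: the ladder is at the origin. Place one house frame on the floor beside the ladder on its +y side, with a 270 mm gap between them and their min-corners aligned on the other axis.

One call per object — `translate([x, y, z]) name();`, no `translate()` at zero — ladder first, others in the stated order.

ladder();
translate([0, 304, 0]) house_frame();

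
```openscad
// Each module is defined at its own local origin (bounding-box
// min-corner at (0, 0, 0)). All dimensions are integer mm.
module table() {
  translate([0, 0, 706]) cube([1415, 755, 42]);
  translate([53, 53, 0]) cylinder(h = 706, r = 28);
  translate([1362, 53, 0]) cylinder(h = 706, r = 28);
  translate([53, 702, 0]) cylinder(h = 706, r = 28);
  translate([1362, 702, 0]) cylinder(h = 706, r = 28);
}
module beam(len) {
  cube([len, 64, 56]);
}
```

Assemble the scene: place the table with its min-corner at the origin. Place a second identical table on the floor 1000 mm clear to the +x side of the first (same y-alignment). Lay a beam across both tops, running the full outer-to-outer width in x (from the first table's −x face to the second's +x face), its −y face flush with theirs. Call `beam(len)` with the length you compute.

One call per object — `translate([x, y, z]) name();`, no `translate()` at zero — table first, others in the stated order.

table();
translate([2415, 0, 0]) table();
translate([0, 0, 748]) beam(3830);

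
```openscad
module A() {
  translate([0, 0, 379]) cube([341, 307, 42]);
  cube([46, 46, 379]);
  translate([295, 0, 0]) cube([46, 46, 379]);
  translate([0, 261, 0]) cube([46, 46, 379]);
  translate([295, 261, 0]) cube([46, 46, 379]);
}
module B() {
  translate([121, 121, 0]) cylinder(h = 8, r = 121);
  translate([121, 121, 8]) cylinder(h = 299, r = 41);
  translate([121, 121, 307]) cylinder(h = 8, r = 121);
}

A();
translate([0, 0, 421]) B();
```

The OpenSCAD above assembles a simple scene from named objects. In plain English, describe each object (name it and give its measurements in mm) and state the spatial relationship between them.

A is a four-legged stool. The seat is 341×307 mm, 42 mm thick, top at z = 421 mm. It stands on four square legs, each 46×46 mm in cross-section, from z = 0 to the seat underside, each flush with a corner of the seat.

B is a spool: two coaxial disc flanges of radius 121 mm and thickness 8 mm, joined by a core cylinder of radius 41 mm and height 299 mm. The lower flange rests on z = 0 and the three cylinders share a vertical axis.

The spool is on top of the stool.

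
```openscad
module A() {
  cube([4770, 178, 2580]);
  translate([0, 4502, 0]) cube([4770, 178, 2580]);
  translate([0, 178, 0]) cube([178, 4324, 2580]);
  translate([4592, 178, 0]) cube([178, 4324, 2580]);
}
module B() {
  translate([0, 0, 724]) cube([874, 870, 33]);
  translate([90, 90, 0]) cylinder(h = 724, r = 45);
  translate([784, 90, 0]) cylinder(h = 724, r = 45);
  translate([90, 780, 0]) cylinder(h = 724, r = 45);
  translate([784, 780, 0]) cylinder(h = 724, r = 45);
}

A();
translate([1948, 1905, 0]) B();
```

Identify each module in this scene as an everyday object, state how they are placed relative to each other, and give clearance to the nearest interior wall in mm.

A is a house frame. B is a table. The table sits inside the house frame, centred. The clearance to the nearest interior wall is 1727 mm.

Clearances: x = 1770, y = 1727; minimum 1727 mm.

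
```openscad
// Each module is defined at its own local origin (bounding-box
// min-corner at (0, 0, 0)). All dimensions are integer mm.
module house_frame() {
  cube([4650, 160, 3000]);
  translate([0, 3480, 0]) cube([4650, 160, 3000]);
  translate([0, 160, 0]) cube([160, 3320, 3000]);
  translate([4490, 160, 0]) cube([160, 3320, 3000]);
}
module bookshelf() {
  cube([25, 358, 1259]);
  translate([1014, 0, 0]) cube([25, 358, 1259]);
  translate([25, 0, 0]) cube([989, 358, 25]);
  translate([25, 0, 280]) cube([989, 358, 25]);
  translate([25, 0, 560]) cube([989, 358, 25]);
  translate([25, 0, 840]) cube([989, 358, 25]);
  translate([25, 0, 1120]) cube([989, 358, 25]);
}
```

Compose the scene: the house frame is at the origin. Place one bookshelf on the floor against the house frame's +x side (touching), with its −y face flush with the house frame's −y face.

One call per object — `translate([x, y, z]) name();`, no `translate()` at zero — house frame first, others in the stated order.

house_frame();
translate([4650, 0, 0]) bookshelf();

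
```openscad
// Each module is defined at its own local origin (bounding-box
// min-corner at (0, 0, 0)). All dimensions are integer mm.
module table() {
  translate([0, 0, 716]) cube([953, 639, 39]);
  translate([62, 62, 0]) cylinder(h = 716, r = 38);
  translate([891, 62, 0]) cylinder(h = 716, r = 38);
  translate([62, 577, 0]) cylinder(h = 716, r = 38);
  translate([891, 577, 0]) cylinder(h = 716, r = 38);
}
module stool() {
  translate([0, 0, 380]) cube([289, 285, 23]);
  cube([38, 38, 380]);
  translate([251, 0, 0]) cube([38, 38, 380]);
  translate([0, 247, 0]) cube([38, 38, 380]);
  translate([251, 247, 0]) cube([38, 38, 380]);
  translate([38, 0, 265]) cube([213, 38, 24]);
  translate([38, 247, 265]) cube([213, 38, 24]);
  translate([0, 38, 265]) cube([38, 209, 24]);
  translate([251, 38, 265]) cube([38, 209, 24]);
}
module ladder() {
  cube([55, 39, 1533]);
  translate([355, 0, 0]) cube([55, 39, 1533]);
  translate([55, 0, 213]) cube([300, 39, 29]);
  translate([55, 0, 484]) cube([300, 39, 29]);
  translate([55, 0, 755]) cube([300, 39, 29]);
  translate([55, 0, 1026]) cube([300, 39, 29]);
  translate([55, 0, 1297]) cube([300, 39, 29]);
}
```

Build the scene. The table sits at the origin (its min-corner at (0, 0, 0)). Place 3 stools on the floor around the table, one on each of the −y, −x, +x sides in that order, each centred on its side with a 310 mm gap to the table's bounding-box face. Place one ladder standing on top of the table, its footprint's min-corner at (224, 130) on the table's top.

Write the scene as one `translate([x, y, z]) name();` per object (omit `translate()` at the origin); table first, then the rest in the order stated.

table();
translate([332, -595, 0]) stool();
translate([-599, 177, 0]) stool();
translate([1263, 177, 0]) stool();
translate([224, 130, 755]) ladder();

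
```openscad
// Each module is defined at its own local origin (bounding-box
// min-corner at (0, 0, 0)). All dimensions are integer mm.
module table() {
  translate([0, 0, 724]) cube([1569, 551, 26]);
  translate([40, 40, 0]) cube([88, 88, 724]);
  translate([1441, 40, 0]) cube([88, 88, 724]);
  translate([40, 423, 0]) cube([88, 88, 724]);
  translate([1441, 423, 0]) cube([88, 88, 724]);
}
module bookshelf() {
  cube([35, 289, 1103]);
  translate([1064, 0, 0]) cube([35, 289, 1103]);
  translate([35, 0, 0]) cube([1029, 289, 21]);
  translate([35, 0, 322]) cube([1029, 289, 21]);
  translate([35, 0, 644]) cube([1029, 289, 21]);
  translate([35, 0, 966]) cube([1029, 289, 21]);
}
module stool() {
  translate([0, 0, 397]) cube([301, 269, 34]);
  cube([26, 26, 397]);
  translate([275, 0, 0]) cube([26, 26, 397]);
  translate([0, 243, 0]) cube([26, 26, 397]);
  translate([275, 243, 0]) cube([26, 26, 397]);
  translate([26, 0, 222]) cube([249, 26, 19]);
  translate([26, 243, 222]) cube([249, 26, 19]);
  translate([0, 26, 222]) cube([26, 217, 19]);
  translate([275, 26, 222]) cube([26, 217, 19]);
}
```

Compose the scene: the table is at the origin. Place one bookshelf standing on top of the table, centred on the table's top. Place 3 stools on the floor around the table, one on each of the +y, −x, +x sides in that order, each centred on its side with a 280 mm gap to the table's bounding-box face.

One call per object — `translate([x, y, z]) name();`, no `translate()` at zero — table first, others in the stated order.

table();
translate([235, 131, 750]) bookshelf();
translate([634, 831, 0]) stool();
translate([-581, 141, 0]) stool();
translate([1849, 141, 0]) stool();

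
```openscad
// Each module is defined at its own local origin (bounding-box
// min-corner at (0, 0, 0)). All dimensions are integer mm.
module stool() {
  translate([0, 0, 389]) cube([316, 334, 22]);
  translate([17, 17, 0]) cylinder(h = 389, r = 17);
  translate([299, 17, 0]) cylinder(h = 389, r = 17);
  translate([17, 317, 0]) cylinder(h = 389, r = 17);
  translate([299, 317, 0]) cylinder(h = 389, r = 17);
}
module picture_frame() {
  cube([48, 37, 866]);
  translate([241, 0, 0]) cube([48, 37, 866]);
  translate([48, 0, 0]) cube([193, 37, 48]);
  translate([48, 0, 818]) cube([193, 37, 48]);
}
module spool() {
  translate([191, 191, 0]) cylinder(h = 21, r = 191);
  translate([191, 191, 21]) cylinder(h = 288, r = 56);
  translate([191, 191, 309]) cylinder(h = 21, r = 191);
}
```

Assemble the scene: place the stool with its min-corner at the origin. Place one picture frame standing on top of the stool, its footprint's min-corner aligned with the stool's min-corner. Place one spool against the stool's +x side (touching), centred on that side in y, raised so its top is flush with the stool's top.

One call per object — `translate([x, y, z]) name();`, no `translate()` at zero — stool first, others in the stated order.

stool();
translate([0, 0, 411]) picture_frame();
translate([316, -24, 81]) spool();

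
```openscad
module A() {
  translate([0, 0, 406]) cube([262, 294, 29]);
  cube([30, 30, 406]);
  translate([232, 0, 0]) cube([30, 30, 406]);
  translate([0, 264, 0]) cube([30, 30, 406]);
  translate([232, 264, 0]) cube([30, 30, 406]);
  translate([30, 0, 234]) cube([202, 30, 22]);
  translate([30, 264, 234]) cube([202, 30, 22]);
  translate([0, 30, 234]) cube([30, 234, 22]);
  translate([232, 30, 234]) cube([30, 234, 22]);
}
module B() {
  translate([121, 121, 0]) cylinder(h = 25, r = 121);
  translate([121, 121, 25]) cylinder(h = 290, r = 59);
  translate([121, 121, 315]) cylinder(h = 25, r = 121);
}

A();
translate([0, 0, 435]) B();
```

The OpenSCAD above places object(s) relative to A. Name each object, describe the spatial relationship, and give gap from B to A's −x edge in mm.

The spool's min-x is at 0; the stool's min-x is 0; gap = 0 mm.

A is a stool. B is a spool. The spool is on top of the stool. The gap from the spool to the stool's −x edge is 0 mm.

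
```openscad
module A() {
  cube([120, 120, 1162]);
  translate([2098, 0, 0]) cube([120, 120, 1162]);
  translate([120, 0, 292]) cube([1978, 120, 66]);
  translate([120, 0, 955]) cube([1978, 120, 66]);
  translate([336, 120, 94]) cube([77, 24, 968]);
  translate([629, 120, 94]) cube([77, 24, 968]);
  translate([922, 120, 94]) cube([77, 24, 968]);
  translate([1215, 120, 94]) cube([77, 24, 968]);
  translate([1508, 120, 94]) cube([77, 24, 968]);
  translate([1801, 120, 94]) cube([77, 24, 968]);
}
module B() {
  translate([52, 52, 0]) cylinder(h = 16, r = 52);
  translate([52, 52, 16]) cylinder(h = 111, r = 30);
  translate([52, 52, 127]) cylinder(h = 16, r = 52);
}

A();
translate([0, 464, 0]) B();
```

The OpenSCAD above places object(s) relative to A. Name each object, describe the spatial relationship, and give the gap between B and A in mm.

The spool's nearest face is 320 mm from the fence section's +y face.

A is a fence section. B is a spool. The spool is on the floor beside the fence section on its +y side. The gap between the spool and the fence section is 320 mm.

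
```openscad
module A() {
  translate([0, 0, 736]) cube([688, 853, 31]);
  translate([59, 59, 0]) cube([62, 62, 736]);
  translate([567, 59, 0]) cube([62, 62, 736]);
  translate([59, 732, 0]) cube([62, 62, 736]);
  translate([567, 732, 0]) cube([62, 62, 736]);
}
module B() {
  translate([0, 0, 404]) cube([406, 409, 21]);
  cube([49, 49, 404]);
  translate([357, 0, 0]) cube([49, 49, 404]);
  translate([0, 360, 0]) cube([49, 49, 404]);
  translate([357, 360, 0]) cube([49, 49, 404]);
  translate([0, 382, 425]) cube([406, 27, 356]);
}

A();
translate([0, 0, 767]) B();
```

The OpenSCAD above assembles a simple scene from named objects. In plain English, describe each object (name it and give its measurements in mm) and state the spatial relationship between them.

A is a table: top 688 mm (x) × 853 mm (y), 31 mm thick, upper face at z = 767 mm, on four 62×62 mm square legs, each inset 59 mm from the nearest pair of top edges, running from z = 0 to the bottom of the top.

B is a chair. The seat is a 406×409×21 mm slab with its top at z = 425 mm, on four 49×49 mm corner legs (flush with the seat edges, standing on z = 0). A flat backrest 27 mm thick, 356 mm tall, spans the full seat width and rises from the seat top along its +y edge, rear face flush with the rear of the seat.

The chair is on top of the table.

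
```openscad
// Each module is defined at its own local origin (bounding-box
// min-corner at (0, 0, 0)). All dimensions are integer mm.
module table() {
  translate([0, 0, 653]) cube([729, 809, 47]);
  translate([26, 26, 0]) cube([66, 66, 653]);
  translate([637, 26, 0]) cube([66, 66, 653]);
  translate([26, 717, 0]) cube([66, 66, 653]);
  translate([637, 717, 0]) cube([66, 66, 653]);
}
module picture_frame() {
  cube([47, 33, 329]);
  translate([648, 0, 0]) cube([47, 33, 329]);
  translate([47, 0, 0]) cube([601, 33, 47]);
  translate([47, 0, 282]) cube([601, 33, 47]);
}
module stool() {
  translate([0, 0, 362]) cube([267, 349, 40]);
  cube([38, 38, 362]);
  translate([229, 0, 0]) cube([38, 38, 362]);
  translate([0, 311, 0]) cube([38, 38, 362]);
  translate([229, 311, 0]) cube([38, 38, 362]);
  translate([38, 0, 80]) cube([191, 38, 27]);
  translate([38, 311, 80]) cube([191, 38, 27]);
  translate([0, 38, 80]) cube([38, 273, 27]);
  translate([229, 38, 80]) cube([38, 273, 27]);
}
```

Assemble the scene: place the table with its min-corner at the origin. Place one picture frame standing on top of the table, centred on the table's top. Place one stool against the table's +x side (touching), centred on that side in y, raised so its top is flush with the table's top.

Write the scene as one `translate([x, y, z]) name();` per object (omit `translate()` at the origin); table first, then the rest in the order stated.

table();
translate([17, 388, 700]) picture_frame();
translate([729, 230, 298]) stool();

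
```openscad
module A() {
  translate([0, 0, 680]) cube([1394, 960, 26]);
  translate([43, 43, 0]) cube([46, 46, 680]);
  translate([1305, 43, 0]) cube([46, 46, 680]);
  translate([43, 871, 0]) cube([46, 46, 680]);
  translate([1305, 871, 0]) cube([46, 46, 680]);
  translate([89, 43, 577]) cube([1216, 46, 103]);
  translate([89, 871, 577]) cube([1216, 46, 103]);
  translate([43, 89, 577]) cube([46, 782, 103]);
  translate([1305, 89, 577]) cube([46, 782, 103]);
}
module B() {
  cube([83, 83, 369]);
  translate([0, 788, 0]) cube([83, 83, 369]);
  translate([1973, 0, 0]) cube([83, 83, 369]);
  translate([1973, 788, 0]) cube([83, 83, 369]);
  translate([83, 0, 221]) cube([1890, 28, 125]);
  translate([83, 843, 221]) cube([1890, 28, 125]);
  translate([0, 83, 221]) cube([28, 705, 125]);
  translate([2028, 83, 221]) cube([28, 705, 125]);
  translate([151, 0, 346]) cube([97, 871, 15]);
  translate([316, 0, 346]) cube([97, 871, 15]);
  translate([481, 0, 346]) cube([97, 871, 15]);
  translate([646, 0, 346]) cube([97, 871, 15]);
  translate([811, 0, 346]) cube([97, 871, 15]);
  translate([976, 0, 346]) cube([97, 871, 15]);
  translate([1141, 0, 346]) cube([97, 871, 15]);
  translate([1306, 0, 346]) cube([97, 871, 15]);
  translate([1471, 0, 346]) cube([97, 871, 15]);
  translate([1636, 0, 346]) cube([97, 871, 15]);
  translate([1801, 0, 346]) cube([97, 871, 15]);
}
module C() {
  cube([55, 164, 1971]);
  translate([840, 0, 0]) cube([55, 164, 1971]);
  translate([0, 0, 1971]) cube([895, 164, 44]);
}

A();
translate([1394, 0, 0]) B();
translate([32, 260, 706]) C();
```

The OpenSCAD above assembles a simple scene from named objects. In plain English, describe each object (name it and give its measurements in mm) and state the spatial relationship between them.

A is a rectangular dining table. The top is 1394×960×26 mm with its upper surface at z = 706 mm. It stands on four 46×46 mm square legs, each inset 43 mm from the nearest pair of top edges, running from the floor to the underside of the top. Four apron rails, 46 mm thick and 103 mm tall, run between adjacent legs with their top edges flush with the underside of the top and their outer faces flush with the legs' outer faces.

B is a bed frame 2056 mm long (x) by 871 mm wide (y). Four 83×83 mm corner posts, 369 mm tall, at the corners of the footprint. Four rails of 28 mm thickness and 125 mm height run between adjacent posts with their undersides at z = 221 mm, their outer faces flush with the outside of the frame (the two x-running rails run between the posts' inner faces; the two y-running rails run between the posts' inner faces). 11 slats, each 97 mm wide (x) and 15 mm thick, lie across the top of the two x-running rails, running the full 871 mm width of the frame in y; the slats are evenly spaced along x between the inner faces of the end posts with equal gaps (rounded down to the nearest mm) at the −x end and between each pair — any rounding remainder accumulates at the +x end.

C is a door frame. The clear opening is 785 mm wide and 1971 mm high. Two 55 mm wide jambs, 164 mm deep, stand either side of the opening from the floor to the top of the opening. A 44 mm thick head sits across the top of both jambs, spanning the full outside width of the frame.

The bed frame is against the table's +x side, with their −y faces flush. The door frame is on top of the table.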